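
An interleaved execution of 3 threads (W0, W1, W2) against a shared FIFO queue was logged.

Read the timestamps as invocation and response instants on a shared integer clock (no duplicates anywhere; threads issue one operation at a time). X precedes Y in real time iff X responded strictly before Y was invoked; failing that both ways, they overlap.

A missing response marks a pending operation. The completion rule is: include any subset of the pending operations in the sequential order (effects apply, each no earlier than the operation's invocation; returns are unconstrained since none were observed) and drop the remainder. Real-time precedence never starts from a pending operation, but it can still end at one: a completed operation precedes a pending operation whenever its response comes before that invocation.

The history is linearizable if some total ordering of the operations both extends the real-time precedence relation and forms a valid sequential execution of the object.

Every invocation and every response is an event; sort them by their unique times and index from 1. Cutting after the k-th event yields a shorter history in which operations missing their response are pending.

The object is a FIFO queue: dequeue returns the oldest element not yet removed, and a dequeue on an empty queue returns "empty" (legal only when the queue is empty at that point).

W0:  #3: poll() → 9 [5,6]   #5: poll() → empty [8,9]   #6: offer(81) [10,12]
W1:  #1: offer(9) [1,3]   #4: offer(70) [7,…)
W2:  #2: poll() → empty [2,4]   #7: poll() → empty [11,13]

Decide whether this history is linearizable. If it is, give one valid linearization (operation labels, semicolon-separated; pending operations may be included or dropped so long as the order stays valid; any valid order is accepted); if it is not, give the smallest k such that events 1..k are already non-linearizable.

linearizable — witness: #2; #1; #3; #5; #7; #4; #6

step 1: #2 poll() → empty — queue <>
step 2: #1 offer(9) — queue <9>
step 3: #3 poll() → 9 — queue <>
step 4: #5 poll() → empty — queue <>
step 5: #7 poll() → empty — queue <>
step 6: #4 offer(70) (pending, included) — queue <70>
step 7: #6 offer(81) — queue <70,81>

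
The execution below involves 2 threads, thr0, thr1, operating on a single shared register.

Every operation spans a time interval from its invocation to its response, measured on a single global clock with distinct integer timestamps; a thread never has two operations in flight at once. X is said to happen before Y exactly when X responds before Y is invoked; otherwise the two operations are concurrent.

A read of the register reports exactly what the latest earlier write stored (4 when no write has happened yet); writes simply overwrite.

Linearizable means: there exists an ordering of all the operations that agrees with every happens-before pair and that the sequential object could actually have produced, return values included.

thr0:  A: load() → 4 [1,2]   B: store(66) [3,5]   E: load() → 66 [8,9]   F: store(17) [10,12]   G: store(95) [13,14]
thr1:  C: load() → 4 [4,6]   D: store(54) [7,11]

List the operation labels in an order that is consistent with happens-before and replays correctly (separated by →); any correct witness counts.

after step 1 (A load() → 4): value 4
after step 2 (C load() → 4): value 4
after step 3 (B store(66)): value 66
after step 4 (E load() → 66): value 66
after step 5 (D store(54)): value 54
after step 6 (F store(17)): value 17
after step 7 (G store(95)): value 95

A → C → B → E → D → F → G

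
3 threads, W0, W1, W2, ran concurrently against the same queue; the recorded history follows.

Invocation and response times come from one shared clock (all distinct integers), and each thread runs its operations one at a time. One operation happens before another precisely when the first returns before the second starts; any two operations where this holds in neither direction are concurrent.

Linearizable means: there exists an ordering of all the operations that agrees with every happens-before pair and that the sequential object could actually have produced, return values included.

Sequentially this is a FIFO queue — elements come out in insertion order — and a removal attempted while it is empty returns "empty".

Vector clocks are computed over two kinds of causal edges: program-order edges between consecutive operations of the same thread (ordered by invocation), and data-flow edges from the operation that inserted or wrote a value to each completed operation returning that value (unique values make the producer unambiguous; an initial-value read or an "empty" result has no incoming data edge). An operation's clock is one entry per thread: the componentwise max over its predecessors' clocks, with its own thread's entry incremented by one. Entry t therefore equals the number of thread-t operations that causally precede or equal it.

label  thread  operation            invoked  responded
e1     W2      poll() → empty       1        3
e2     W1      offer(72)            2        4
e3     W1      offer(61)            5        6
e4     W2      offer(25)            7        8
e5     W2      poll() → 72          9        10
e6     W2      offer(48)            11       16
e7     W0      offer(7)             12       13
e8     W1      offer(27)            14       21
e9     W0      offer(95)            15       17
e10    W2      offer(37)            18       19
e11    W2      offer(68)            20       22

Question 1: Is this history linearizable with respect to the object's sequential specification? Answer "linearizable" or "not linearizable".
a witness: e1, e2, e3, e4, e5, e6, e7, e8, e9, e10, e11
1. e1 poll() → empty, leaving queue <>
2. e2 offer(72), leaving queue <72>
3. e3 offer(61), leaving queue <72,61>
4. e4 offer(25), leaving queue <72,61,25>
5. e5 poll() → 72, leaving queue <61,25>
6. e6 offer(48), leaving queue <61,25,48>
7. e7 offer(7), leaving queue <61,25,48,7>
8. e8 offer(27), leaving queue <61,25,48,7,27>
9. e9 offer(95), leaving queue <61,25,48,7,27,95>
10. e10 offer(37), leaving queue <61,25,48,7,27,95,37>
11. e11 offer(68), leaving queue <61,25,48,7,27,95,37,68>

linearizable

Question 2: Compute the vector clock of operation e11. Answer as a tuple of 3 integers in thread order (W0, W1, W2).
Answer: (0, 1, 6)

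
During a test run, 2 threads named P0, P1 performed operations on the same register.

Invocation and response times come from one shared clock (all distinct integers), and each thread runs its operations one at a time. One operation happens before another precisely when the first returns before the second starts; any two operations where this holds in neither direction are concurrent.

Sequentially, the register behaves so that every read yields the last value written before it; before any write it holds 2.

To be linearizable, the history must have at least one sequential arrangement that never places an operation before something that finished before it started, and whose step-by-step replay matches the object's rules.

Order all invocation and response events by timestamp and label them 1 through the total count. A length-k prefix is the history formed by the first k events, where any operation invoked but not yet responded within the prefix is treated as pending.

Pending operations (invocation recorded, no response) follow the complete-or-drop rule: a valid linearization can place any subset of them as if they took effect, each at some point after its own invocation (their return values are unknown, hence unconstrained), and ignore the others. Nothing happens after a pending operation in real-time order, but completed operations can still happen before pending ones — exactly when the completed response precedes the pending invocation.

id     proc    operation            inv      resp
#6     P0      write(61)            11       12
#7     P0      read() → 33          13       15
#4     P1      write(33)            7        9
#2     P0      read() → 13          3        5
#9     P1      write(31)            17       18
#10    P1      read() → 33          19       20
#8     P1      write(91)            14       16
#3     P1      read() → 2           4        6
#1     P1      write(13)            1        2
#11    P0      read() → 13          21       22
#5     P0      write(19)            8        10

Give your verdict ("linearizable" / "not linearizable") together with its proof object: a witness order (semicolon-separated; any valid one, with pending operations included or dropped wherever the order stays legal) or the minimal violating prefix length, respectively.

events 1..5 are fine; event 6 — the response of #3 at time 6 — makes the prefix non-linearizable
every one of the 2 real-time-consistent orders over 3 completed register ops fails the sequential spec
for example #1, #2, #3 fails at step 3: #3 read() → 2 is not legal there
for example #1, #3, #2 fails at step 2: #3 read() → 2 is not legal there

not linearizable — minimal violating prefix: 6 events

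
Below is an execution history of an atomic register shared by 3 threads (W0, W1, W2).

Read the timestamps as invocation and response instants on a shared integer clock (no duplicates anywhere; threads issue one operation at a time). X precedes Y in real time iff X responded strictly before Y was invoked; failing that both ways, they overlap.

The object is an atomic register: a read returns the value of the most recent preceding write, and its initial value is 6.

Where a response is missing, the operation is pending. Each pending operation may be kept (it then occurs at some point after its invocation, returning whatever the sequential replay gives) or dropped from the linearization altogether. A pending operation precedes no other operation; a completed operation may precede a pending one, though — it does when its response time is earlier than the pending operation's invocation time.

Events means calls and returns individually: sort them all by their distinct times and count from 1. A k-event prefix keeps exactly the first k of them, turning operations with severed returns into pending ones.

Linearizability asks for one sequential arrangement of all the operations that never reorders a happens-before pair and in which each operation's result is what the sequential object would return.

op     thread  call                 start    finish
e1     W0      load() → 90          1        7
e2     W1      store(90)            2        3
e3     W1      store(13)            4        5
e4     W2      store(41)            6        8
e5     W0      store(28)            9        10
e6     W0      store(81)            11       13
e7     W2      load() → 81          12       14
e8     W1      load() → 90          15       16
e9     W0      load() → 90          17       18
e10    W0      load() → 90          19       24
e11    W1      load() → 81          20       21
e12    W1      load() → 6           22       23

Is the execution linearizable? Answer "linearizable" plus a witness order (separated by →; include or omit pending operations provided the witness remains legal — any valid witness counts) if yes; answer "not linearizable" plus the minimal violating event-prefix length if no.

events 1..15 are fine; event 16 — the response of e8 at time 16 — makes the prefix non-linearizable
8 completed operations, 8 real-time-consistent orders — every atomic register replay fails
one such order, e1, e2, e3, e4, e5, e6, e7, e8, breaks at step 1 where e1 load() → 90 is illegal
one such order, e1, e2, e3, e4, e5, e7, e6, e8, breaks at step 1 where e1 load() → 90 is illegal

not linearizable — minimal violating prefix: 16 events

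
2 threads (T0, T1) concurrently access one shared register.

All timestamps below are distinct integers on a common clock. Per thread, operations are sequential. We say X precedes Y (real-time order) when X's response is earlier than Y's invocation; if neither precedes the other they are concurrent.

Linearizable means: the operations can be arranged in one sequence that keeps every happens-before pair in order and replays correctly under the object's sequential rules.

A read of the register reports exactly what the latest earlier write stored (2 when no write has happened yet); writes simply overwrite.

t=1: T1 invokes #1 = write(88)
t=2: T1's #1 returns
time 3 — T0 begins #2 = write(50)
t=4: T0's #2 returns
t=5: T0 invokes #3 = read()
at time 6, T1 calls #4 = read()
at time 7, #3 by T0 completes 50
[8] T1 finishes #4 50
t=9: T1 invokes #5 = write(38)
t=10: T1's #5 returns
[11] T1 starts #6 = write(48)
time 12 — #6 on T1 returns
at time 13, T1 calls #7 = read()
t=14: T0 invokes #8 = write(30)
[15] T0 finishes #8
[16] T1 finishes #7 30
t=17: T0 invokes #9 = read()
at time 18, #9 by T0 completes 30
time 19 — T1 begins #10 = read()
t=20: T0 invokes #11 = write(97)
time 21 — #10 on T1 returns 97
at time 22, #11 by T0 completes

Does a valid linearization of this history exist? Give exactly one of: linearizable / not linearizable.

one valid linearization: #1, #2, #3, #4, #5, #6, #8, #7, #9, #11, #10
step 1: #1 write(88) — value 88
step 2: #2 write(50) — value 50
step 3: #3 read() → 50 — value 50
step 4: #4 read() → 50 — value 50
step 5: #5 write(38) — value 38
step 6: #6 write(48) — value 48
step 7: #8 write(30) — value 30
step 8: #7 read() → 30 — value 30
step 9: #9 read() → 30 — value 30
step 10: #11 write(97) — value 97
step 11: #10 read() → 97 — value 97

linearizable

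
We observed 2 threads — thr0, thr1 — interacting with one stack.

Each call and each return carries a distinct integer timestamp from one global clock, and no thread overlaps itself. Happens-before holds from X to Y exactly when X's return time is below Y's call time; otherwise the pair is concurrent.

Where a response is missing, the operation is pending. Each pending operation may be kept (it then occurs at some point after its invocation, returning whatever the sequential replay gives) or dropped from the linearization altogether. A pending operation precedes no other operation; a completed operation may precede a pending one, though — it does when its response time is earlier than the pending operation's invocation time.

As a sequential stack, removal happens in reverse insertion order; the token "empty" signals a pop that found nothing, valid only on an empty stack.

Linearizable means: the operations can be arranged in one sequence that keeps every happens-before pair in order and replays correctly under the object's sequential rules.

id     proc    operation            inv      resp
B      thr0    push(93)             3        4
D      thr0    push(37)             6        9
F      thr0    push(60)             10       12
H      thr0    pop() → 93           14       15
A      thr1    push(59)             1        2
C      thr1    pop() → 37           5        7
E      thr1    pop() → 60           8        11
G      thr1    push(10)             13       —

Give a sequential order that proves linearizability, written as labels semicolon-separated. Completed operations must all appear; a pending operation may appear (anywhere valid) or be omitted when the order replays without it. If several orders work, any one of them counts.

after step 1 (A push(59)): stack <59>
after step 2 (B push(93)): stack <59,93>
after step 3 (D push(37)): stack <59,93,37>
after step 4 (C pop() → 37): stack <59,93>
after step 5 (F push(60)): stack <59,93,60>
after step 6 (E pop() → 60): stack <59,93>
after step 7 (H pop() → 93): stack <59>

A; B; D; C; F; E; H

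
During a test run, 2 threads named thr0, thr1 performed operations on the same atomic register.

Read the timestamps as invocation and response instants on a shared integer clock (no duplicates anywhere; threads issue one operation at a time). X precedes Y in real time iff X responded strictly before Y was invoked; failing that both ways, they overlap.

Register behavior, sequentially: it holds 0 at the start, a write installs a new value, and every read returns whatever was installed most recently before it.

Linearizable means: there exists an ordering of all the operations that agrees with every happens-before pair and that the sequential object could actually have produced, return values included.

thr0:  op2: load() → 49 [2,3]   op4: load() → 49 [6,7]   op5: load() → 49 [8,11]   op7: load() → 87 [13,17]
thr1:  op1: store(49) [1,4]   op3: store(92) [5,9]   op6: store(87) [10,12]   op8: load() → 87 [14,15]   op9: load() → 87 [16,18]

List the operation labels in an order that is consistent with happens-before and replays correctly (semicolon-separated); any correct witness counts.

op1; op2; op4; op5; op3; op6; op7; op8; op9

1. op1 store(49), leaving value 49
2. op2 load() → 49, leaving value 49
3. op4 load() → 49, leaving value 49
4. op5 load() → 49, leaving value 49
5. op3 store(92), leaving value 92
6. op6 store(87), leaving value 87
7. op7 load() → 87, leaving value 87
8. op8 load() → 87, leaving value 87
9. op9 load() → 87, leaving value 87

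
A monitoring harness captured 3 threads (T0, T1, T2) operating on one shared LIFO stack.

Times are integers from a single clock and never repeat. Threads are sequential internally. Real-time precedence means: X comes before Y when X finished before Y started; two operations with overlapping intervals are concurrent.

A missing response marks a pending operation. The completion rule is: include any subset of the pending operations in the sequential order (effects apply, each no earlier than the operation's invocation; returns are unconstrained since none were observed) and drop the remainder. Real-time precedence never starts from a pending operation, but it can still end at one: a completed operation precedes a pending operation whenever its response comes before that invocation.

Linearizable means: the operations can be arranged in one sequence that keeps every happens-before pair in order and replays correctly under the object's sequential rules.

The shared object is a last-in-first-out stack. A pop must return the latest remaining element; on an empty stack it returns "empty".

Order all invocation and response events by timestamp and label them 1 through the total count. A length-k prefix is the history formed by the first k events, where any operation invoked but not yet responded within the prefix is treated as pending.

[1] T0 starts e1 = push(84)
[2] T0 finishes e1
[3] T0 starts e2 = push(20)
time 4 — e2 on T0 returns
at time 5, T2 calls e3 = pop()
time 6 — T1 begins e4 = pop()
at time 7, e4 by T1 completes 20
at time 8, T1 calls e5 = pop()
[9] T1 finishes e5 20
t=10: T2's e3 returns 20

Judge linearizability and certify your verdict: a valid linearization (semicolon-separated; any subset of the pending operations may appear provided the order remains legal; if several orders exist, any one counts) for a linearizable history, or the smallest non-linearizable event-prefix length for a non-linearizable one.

not linearizable — minimal violating prefix: 9 events

already the first 9 events (up to e5's response at time 9) admit no linearization; the first 8 still do
exhaustive check: the 4 completed LIFO stack ops admit one real-time order; illegal
include/drop combinations of the 1 pending operation (e3) were all tried; none helps
e.g. e1, e2, e4, e5 (pending dropped): illegal at step 4, since e5 pop() → 20 cannot apply there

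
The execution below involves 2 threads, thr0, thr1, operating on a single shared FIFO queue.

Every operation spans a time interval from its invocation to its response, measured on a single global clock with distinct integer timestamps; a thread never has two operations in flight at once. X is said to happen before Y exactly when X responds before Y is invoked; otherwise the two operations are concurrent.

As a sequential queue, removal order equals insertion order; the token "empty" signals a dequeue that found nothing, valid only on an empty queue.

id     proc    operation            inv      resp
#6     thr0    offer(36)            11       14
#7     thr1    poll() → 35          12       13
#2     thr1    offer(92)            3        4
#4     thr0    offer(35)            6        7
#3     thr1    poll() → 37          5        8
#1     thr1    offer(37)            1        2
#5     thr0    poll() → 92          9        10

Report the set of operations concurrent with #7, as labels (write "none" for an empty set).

concurrent with #7 ([12,13]): every op whose interval crosses 12..13
#1 [1,2]: before
#2 [3,4]: before
#3 [5,8]: before
#4 [6,7]: before
#5 [9,10]: before
#6 [11,14]: concurrent

#6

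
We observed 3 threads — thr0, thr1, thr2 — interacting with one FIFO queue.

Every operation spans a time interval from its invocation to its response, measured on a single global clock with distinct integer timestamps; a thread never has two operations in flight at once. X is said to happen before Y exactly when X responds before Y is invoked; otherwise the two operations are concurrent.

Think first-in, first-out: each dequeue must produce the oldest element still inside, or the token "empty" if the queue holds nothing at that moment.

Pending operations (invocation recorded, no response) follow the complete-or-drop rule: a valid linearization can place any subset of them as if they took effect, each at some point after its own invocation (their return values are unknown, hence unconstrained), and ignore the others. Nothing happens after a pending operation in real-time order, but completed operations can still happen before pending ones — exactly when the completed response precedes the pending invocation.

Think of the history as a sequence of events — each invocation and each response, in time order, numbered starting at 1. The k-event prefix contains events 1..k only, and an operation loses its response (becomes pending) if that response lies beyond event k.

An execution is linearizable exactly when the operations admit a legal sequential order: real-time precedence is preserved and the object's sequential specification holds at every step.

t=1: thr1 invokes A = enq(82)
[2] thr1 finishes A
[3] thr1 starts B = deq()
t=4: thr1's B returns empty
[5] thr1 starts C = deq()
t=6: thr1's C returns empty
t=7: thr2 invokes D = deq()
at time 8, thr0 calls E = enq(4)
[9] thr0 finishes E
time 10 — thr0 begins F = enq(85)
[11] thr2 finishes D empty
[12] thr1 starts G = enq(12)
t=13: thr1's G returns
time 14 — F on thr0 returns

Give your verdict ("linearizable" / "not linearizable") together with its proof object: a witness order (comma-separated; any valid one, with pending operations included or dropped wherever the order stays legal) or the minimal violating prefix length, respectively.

not linearizable — minimal violating prefix: 4 events

already the first 4 events (up to B's response at time 4) admit no linearization; the first 3 still do
exhaustive check: the 2 completed FIFO queue ops admit one real-time order; illegal
for example A, B fails at step 2: B deq() → empty is not legal there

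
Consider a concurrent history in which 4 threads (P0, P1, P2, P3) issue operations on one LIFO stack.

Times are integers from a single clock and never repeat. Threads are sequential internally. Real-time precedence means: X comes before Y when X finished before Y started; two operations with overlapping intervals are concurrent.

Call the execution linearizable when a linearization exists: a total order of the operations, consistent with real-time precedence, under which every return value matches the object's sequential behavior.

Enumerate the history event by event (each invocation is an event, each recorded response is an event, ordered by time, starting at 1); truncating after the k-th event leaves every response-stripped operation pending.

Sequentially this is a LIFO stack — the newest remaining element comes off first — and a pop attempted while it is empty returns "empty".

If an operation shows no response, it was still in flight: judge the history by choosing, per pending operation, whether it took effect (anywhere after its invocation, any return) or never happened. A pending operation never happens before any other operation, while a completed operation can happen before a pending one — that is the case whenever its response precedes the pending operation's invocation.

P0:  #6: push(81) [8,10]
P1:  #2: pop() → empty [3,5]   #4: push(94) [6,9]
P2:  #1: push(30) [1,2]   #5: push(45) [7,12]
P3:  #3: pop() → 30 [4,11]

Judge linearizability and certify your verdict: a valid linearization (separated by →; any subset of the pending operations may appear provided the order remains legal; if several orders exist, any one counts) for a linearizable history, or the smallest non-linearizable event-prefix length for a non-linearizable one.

after step 1 (#1 push(30)): stack <30>
after step 2 (#3 pop() → 30): stack <>
after step 3 (#2 pop() → empty): stack <>
after step 4 (#4 push(94)): stack <94>
after step 5 (#5 push(45)): stack <94,45>
after step 6 (#6 push(81)): stack <94,45,81>

linearizable — witness: #1 → #3 → #2 → #4 → #5 → #6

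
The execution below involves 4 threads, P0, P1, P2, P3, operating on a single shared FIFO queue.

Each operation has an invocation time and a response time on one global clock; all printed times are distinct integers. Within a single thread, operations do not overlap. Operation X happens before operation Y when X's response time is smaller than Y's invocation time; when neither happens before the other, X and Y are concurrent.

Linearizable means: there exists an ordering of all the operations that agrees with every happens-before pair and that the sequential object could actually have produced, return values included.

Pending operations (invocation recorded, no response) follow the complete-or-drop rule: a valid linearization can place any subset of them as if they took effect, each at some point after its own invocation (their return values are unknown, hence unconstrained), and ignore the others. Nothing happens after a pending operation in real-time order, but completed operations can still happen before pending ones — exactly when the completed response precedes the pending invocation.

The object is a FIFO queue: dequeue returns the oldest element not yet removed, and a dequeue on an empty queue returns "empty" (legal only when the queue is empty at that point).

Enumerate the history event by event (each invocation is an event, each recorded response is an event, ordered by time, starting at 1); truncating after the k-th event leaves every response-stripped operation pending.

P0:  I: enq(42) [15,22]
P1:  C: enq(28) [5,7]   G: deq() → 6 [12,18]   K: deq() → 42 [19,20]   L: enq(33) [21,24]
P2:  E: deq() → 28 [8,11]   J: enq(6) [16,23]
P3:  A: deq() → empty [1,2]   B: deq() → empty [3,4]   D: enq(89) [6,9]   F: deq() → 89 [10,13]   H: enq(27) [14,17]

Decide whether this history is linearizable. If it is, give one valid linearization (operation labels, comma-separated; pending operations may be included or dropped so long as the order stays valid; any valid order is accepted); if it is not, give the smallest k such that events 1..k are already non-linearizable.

linearizable — witness: A, B, C, D, E, F, J, G, I, H, K, L

after step 1 (A deq() → empty): queue <>
after step 2 (B deq() → empty): queue <>
after step 3 (C enq(28)): queue <28>
after step 4 (D enq(89)): queue <28,89>
after step 5 (E deq() → 28): queue <89>
after step 6 (F deq() → 89): queue <>
after step 7 (J enq(6)): queue <6>
after step 8 (G deq() → 6): queue <>
after step 9 (I enq(42)): queue <42>
after step 10 (H enq(27)): queue <42,27>
after step 11 (K deq() → 42): queue <27>
after step 12 (L enq(33)): queue <27,33>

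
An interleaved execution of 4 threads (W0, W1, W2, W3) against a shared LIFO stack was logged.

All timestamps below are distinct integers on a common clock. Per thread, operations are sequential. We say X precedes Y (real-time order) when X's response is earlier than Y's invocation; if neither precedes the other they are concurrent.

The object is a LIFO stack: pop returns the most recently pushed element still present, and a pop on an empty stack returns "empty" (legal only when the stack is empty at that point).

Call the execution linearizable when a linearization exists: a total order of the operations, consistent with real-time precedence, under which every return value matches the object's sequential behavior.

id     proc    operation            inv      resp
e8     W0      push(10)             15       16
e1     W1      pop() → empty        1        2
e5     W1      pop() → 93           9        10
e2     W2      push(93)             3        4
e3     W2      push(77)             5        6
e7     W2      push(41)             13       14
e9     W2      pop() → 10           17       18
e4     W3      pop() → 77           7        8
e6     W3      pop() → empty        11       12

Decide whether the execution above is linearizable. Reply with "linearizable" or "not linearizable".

a witness: e1, e2, e3, e4, e5, e6, e7, e8, e9
after step 1 (e1 pop() → empty): stack <>
after step 2 (e2 push(93)): stack <93>
after step 3 (e3 push(77)): stack <93,77>
after step 4 (e4 pop() → 77): stack <93>
after step 5 (e5 pop() → 93): stack <>
after step 6 (e6 pop() → empty): stack <>
after step 7 (e7 push(41)): stack <41>
after step 8 (e8 push(10)): stack <41,10>
after step 9 (e9 pop() → 10): stack <41>

linearizable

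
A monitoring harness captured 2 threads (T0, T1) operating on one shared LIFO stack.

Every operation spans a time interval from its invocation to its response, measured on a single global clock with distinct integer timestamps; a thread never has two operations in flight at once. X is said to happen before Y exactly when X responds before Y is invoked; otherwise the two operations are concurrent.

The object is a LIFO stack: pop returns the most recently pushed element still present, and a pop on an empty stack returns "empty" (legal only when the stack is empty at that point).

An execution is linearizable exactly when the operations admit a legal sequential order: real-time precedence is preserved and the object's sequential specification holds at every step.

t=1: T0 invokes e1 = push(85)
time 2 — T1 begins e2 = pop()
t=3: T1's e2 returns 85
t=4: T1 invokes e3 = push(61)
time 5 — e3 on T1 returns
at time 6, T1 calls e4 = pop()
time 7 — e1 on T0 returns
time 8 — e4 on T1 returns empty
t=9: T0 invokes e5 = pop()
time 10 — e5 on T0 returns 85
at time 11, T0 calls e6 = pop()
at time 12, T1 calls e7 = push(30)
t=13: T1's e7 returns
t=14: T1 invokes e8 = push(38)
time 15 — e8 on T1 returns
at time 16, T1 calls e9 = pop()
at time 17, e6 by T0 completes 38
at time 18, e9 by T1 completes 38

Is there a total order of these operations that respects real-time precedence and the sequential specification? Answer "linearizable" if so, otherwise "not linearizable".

not linearizable

prefix check: 1..7 passes, 1..8 fails once e4's time-8 response joins
the 4 completed operations admit 4 real-time orders; each fails the LIFO stack replay
take e1, e2, e3, e4: step 4 already fails, because e4 pop() → empty cannot occur there
take e2, e1, e3, e4: step 1 already fails, because e2 pop() → 85 cannot occur there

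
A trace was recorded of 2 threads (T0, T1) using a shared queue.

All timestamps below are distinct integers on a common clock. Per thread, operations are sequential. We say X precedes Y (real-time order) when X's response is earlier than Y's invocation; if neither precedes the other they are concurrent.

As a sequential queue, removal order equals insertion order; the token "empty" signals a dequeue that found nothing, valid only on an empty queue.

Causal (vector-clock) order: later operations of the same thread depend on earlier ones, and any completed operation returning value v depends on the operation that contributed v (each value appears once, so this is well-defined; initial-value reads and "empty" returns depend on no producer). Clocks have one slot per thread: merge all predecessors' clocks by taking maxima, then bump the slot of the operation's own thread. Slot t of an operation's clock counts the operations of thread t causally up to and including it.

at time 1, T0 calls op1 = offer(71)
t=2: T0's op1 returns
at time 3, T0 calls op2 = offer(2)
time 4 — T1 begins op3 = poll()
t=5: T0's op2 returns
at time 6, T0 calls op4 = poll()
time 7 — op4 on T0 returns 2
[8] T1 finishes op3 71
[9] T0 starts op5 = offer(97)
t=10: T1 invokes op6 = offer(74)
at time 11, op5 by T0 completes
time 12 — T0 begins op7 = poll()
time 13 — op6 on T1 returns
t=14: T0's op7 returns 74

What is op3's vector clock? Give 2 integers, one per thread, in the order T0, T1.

(1, 1)

op1 (invocation 1): nothing precedes it; T0's component alone gives (1, 0)
op3 (invocation 4): componentwise max over VC(op1)=(1, 0), +1 at T1, giving (1, 1)
op2 (invocation 3): componentwise max over VC(op1)=(1, 0), +1 at T0, giving (2, 0)
op6 (invocation 10): componentwise max over VC(op3)=(1, 1), +1 at T1, giving (1, 2)
op4 (invocation 6): componentwise max over VC(op2)=(2, 0), +1 at T0, giving (3, 0)
op5 (invocation 9): componentwise max over VC(op4)=(3, 0), +1 at T0, giving (4, 0)
op7 (invocation 12): componentwise max over VC(op5)=(4, 0), VC(op6)=(1, 2), +1 at T0, giving (5, 2)
target: VC(op3) = (1, 1)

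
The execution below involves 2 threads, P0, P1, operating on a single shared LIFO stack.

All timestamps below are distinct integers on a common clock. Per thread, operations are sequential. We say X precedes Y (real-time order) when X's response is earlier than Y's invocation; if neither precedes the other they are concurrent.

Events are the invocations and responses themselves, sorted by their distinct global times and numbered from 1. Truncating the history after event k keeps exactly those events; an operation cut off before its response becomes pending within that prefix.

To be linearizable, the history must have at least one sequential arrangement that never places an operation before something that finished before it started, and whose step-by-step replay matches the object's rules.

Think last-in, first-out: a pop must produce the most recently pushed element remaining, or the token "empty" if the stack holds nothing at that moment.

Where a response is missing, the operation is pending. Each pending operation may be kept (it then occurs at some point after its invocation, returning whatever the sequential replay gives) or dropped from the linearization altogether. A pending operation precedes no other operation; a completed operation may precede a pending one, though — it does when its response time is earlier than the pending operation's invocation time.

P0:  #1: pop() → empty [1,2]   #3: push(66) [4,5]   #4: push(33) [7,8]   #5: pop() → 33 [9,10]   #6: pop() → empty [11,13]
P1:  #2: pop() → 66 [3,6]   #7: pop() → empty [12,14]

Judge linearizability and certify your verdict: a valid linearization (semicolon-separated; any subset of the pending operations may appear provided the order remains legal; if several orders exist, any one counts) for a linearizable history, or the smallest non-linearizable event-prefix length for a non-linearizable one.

1. #1 pop() → empty, leaving stack <>
2. #3 push(66), leaving stack <66>
3. #2 pop() → 66, leaving stack <>
4. #4 push(33), leaving stack <33>
5. #5 pop() → 33, leaving stack <>
6. #6 pop() → empty, leaving stack <>
7. #7 pop() → empty, leaving stack <>

linearizable — witness: #1; #3; #2; #4; #5; #6; #7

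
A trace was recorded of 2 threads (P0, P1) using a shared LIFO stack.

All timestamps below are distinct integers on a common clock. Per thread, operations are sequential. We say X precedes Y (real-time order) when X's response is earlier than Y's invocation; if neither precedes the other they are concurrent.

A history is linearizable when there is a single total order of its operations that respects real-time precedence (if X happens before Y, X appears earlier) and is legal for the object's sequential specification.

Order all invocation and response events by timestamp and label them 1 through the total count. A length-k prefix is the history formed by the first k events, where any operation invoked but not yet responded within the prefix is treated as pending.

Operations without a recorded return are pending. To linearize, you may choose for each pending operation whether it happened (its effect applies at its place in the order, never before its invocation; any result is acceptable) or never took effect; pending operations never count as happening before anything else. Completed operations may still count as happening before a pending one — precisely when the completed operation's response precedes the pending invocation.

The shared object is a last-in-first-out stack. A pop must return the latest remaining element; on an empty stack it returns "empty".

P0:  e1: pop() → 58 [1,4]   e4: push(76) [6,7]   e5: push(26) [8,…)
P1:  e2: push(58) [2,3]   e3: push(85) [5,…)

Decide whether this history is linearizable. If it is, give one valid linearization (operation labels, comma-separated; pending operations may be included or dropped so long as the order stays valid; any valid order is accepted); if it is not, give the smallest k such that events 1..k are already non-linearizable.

step 1: e2 push(58) — stack <58>
step 2: e1 pop() → 58 — stack <>
step 3: e3 push(85) (pending, included) — stack <85>
step 4: e4 push(76) — stack <85,76>

linearizable — witness: e2, e1, e3, e4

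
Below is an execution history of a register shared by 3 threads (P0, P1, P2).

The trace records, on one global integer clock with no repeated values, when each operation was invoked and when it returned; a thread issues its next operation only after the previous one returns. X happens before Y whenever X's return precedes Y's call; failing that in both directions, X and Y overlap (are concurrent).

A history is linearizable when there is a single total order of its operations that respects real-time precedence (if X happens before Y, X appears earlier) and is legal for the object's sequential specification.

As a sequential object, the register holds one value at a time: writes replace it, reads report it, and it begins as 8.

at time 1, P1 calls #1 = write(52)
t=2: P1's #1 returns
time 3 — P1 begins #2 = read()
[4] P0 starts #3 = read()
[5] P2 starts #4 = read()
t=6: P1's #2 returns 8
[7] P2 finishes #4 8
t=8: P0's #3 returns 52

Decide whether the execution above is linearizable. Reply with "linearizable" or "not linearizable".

not linearizable

events 1..5 are fine; event 6 — the response of #2 at time 6 — makes the prefix non-linearizable
exhaustive check: the 2 completed register ops admit one real-time order; illegal
completion choices over the 2 pending operations (#3, #4) were checked; none helps
one such order, #1, #2 (pending dropped), breaks at step 2 where #2 read() → 8 is illegal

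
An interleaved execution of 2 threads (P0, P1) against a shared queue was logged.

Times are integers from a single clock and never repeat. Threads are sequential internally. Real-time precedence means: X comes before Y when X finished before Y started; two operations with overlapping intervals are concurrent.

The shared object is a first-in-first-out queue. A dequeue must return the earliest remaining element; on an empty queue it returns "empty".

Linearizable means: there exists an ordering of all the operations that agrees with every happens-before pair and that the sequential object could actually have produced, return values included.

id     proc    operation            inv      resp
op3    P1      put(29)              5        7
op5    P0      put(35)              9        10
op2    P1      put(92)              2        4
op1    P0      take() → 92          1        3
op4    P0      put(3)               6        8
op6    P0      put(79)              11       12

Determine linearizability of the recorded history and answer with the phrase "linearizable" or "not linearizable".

linearizable

a witness: op2, op1, op3, op4, op5, op6
after step 1 (op2 put(92)): queue <92>
after step 2 (op1 take() → 92): queue <>
after step 3 (op3 put(29)): queue <29>
after step 4 (op4 put(3)): queue <29,3>
after step 5 (op5 put(35)): queue <29,3,35>
after step 6 (op6 put(79)): queue <29,3,35,79>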